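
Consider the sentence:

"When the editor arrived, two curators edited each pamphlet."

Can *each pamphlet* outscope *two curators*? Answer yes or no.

Yes

The adjunct clause does not contain *each pamphlet*, which is the matrix object.
Ordinary QR to a clause-peripheral position gives the wide-scope LF for the lower DP.
Both orderings are possible: *two curators* > *each pamphlet* and *each pamphlet* > *two curators*.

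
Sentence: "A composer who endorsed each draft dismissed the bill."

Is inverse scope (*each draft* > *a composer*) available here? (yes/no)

No

The DP *each draft* is contained in the relative clause *who endorsed each draft*.
The relative clause forms an island for QR, so the quantifier is confined to the head noun's restrictor.
The inverse ordering *each draft* > *a composer* is therefore underivable.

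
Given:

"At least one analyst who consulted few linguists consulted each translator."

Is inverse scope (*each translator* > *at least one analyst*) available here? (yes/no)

The relative clause *who consulted few linguists* modifies *at least one analyst*, but *each translator* is not inside that relative clause — it is an argument of the matrix verb.
With no island boundary between them, the object can take inverse scope over the subject via ordinary QR within the clause.

Yes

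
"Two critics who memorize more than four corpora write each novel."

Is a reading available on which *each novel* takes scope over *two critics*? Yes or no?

Although the sentence contains a relative clause (*who memorize more than four corpora*), *each novel* is outside it, in the matrix VP.
No island intervenes, so both surface and inverse scope are derivable.

Yes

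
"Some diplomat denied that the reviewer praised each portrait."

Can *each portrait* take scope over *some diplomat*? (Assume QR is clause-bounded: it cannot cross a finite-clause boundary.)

No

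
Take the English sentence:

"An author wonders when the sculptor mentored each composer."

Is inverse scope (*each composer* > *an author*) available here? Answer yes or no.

No

The DP *each composer* is contained in the embedded question *when the sculptor mentored each composer*.
The wh-island constraint blocks QR out of an embedded interrogative.
*each composer* > *an author* would require crossing that boundary, which is illicit.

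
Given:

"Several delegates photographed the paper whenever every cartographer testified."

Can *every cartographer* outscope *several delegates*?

No

*every cartographer* occurs within the adjunct clause *whenever every cartographer testified*.
Adverbial clauses are not L-marked, so they are barriers for QR — the quantifier cannot escape the adjunct.
So the wide-scope reading for *every cartographer* is blocked.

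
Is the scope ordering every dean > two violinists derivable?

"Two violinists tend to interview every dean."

Raising constructions are monoclausal for scope purposes; *every dean* is not separated from *two violinists* by any island.
Ordinary QR to a clause-peripheral position gives the wide-scope LF for the lower DP.

Yes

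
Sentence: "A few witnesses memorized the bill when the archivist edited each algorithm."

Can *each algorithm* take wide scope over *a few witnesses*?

No

Structurally, *each algorithm* is inside the adjunct clause *when the archivist edited each algorithm*.
Adverbial clauses are not L-marked, so they are barriers for QR — the quantifier cannot escape the adjunct.
*each algorithm* is confined to the island and cannot take scope over *a few witnesses*.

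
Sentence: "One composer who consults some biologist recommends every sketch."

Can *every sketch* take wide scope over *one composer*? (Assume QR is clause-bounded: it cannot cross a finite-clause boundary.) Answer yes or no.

Although the sentence contains a relative clause (*who consults some biologist*), *every sketch* is outside it, in the matrix VP.
No island intervenes, so both surface and inverse scope are derivable.
So *every sketch* > *one composer* is among the available readings.

Yes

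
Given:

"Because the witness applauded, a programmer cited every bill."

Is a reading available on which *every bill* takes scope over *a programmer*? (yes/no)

Yes

Although there is an adjunct clause, *every bill* is in the main clause, not inside the adjunct.
Nothing blocks QR of the lower DP to a position above the higher one, so inverse scope is available.
The sentence is scopally ambiguous between *a programmer* > *every bill* and *every bill* > *a programmer*.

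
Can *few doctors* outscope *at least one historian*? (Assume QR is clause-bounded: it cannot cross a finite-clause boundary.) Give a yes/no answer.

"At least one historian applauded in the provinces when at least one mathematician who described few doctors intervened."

No

*few doctors* occurs within the relative clause *who described few doctors*, which is itself inside the adjunct *when at least one mathematician who described few doctors intervened*.
Nested islands: the RC island is itself inside an adjunct island, so wide scope is doubly excluded.
So the wide-scope reading for *few doctors* is blocked.
(Only the surface reading survives: one fixed historian with respect to all the relevant doctors.)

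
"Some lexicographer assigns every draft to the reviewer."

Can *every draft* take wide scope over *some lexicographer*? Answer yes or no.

Yes

*some lexicographer* and *every draft* are co-arguments of the matrix verb, with nothing but a clause-internal boundary between them.
Ordinary QR to a clause-peripheral position gives the wide-scope LF for the lower DP.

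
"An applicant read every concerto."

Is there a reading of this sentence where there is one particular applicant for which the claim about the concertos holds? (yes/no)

Yes

The described interpretation is the *an applicant* > *every concerto* scoping.
Nothing needs to raise for *an applicant* > *every concerto*, so no island constraint is at stake.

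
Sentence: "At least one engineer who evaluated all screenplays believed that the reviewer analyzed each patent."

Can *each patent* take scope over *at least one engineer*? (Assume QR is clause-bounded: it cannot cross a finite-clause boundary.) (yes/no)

No

*each patent* is embedded in the finite complement clause *that the reviewer analyzed each patent*.
Under clause-bounded QR, a quantifier in an embedded finite clause cannot raise into the matrix clause.
*each patent* is confined to the island and cannot take scope over *at least one engineer*.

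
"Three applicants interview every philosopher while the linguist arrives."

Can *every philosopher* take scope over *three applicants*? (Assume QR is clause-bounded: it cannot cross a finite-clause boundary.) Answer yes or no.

*every philosopher* is a matrix argument; the adjunct is an island but the target quantifier is outside it.
QR within a single clause is free, so the lower quantifier may take scope over the higher one.
The sentence is scopally ambiguous between *three applicants* > *every philosopher* and *every philosopher* > *three applicants*.

Yes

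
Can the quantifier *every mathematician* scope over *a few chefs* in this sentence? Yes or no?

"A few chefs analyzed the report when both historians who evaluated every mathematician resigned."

No

The target quantifier *every mathematician* is part of the relative clause *who evaluated every mathematician*, which is itself inside the adjunct *when both historians who evaluated every mathematician resigned*.
Two island boundaries intervene — the relative clause and the adjunct. Either alone would block QR.
The inverse ordering *every mathematician* > *a few chefs* is therefore underivable.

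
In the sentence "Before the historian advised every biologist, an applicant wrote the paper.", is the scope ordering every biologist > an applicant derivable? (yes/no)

*every biologist* sits inside the adjunct clause *before the historian advised every biologist*.
The adjunct-island constraint bars QR out of an adverbial clause.
*every biologist* > *an applicant* would require crossing that boundary, which is illicit.

No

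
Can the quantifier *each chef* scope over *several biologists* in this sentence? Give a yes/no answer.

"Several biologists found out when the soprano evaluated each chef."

The DP *each chef* is contained in the embedded question *when the soprano evaluated each chef*.
Embedded wh-clauses are opaque for QR, so the quantifier stays inside the question.
*each chef* > *several biologists* would require crossing that boundary, which is illicit.

No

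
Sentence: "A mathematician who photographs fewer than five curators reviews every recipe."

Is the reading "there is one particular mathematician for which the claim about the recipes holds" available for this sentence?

Yes

This is the *a mathematician* > *every recipe* reading.
Nothing needs to raise for *a mathematician* > *every recipe*, so no island constraint is at stake.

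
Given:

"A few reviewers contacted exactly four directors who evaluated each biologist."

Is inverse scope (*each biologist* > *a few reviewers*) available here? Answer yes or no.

No

*each biologist* occurs within the relative clause *who evaluated each biologist* modifying *exactly four directors*.
Quantifiers inside a relative clause are trapped there; the RC boundary blocks QR.
*each biologist* is confined to the island and cannot take scope over *a few reviewers*.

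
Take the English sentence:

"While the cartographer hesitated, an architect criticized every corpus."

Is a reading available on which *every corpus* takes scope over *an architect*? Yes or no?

The adjunct island is irrelevant here — *every corpus* and *an architect* are both in the matrix clause.
No island intervenes, so both surface and inverse scope are derivable.
Both orderings are possible: *an architect* > *every corpus* and *every corpus* > *an architect*.

Yes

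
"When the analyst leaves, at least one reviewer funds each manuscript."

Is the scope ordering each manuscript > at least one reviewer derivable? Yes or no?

Yes

*each manuscript* is a matrix argument; the adjunct is an island but the target quantifier is outside it.
No island intervenes, so both surface and inverse scope are derivable.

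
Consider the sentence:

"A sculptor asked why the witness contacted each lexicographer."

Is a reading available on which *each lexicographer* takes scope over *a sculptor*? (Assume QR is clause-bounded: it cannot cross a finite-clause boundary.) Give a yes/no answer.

*each lexicographer* occurs within the embedded question *why the witness contacted each lexicographer*.
Embedded questions are wh-islands: a quantifier inside an indirect question cannot QR into the matrix clause.
*each lexicographer* > *a sculptor* would require crossing that boundary, which is illicit.

No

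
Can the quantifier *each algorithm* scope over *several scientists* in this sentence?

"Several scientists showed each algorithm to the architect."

Both DPs are arguments of the same predicate; there is no clause or island boundary between them.
Clause-internal QR can adjoin the lower DP above the subject, yielding the inverse reading.
So *each algorithm* > *several scientists* is among the available readings.

Yes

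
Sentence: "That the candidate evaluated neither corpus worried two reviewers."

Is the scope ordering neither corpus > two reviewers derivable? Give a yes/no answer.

The target quantifier *neither corpus* is part of the sentential subject *that the candidate evaluated neither corpus*.
Subjects — clausal subjects included — are islands for extraction, and QR is no exception.
*neither corpus* > *two reviewers* would require crossing that boundary, which is illicit.

No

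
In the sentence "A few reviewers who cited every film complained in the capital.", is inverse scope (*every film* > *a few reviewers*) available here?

*every film* occurs within the relative clause *who cited every film*.
Relative clauses are scope islands: a quantifier cannot QR out of a relative clause to take scope in the matrix clause.
The inverse ordering *every film* > *a few reviewers* is therefore underivable.

No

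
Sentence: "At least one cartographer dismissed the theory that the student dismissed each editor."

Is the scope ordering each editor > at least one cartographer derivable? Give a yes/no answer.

No

*each editor* is embedded in the complex NP *the theory that the student dismissed each editor*.
Since the clause is the complement of a nominal head, the CNPC blocks scope extraction.
The inverse ordering *each editor* > *at least one cartographer* is therefore underivable.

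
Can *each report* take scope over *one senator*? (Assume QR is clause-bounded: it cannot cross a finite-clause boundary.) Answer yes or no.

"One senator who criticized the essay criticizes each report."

Yes

The relative clause *who criticized the essay* modifies *one senator*, but *each report* is not inside that relative clause — it is an argument of the matrix verb.
Clause-internal QR can adjoin the lower DP above the subject, yielding the inverse reading.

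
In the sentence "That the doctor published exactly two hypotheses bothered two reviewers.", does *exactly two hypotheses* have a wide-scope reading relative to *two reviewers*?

No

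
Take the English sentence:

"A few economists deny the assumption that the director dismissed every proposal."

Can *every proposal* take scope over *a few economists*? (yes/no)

*every proposal* is embedded in the complex NP *the assumption that the director dismissed every proposal*.
Since the clause is the complement of a nominal head, the CNPC blocks scope extraction.
So the wide-scope reading for *every proposal* is blocked.

No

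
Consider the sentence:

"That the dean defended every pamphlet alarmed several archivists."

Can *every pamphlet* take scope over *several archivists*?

The target quantifier *every pamphlet* is part of the sentential subject *that the dean defended every pamphlet*.
The subject-island constraint blocks QR out of a clausal subject.
There is no licit LF on which *every pamphlet* c-commands *several archivists*.

No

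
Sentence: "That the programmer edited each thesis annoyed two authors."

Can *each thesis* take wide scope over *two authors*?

No

*each thesis* is embedded in the sentential subject *that the programmer edited each thesis*.
Subjects — clausal subjects included — are islands for extraction, and QR is no exception.
The ordering *each thesis* > *two authors* is therefore underivable.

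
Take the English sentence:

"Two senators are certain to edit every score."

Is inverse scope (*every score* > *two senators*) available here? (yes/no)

The matrix predicate is a raising verb, whose infinitival complement is not a scope island — *every score* can QR into the matrix clause.
Since no island is crossed, the inverse ordering is licensed alongside surface scope.

Yes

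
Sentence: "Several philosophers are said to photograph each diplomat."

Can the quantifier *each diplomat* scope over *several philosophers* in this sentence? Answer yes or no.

*each diplomat* is inside a raising infinitive, which is transparent to QR (no CP barrier), so it behaves as a matrix argument.
No island intervenes, so both surface and inverse scope are derivable.

Yes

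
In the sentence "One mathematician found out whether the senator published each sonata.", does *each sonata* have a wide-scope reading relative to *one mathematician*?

No

*each sonata* sits inside the embedded question *whether the senator published each sonata*.
Embedded wh-clauses are opaque for QR, so the quantifier stays inside the question.
So the wide-scope reading for *each sonata* is blocked.
(Only the surface reading survives: one fixed mathematician with respect to all the relevant sonatas.)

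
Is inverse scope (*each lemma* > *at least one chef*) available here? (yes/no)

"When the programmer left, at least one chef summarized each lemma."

Yes

Although there is an adjunct clause, *each lemma* is in the main clause, not inside the adjunct.
No island intervenes, so both surface and inverse scope are derivable.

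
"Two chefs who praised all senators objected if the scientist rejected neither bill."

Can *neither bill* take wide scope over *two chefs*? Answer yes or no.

No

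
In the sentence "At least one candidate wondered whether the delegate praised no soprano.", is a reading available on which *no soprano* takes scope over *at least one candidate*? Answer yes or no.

No

*no soprano* is embedded in the embedded question *whether the delegate praised no soprano*.
QR across an interrogative CP boundary is ruled out as a wh-island violation.
There is no licit LF on which *no soprano* c-commands *at least one candidate*.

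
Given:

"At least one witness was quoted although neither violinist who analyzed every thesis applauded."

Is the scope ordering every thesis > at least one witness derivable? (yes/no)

No

*every thesis* occurs within the relative clause *who analyzed every thesis*, which is itself inside the adjunct *although neither violinist who analyzed every thesis applauded*.
Both the relative clause and the enclosing adjunct are scope islands; QR cannot cross either.
So *every thesis* cannot raise to a position above *at least one witness*.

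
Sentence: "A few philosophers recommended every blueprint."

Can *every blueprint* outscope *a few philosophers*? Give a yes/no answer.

*every blueprint* and *a few philosophers* are in the same minimal clause.
Clause-internal QR can adjoin the lower DP above the subject, yielding the inverse reading.

Yes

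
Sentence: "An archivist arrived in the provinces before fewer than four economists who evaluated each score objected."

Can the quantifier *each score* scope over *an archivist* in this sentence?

*each score* sits inside the relative clause *who evaluated each score*, which is itself inside the adjunct *before fewer than four economists who evaluated each score objected*.
The quantifier would have to escape first the RC and then the adjunct — two independent island violations.
So *each score* cannot raise to a position above *an archivist*.
(Only the surface reading survives: one fixed archivist with respect to all the relevant scores.)

No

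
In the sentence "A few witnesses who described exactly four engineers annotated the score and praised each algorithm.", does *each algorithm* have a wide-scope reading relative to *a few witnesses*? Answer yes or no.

No

Structurally, *each algorithm* is inside one conjunct of the coordinate structure (*praised each algorithm*).
QR out of a conjunct would have to apply non-ATB, which the CSC forbids.
Hence only narrow scope for *each algorithm* (under *a few witnesses*) survives.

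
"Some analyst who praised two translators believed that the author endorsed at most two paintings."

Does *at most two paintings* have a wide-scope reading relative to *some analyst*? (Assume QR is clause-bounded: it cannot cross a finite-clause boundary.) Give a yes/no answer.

No

Structurally, *at most two paintings* is inside the finite complement clause *that the author endorsed at most two paintings*.
Finite CP is the ceiling for QR here, by assumption.
So *at most two paintings* cannot raise high enough to outscope *some analyst*; only the surface ordering *some analyst* > *at most two paintings* is available.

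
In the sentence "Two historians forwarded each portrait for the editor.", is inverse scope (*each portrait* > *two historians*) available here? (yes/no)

Yes

Both DPs are arguments of the same predicate; there is no clause or island boundary between them.
Clause-internal QR can adjoin the lower DP above the subject, yielding the inverse reading.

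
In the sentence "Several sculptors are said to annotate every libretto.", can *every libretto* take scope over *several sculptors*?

Yes

*every libretto* is the object of the infinitival complement of a raising predicate; raising infinitives are transparent for QR, so the two DPs are in effect clausemates.
Clause-internal QR can adjoin the lower DP above the subject, yielding the inverse reading.
Both orderings are possible: *several sculptors* > *every libretto* and *every libretto* > *several sculptors*.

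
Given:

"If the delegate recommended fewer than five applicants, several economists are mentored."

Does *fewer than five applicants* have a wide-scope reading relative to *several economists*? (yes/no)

The DP *fewer than five applicants* is contained in the adjunct clause *if the delegate recommended fewer than five applicants*.
Scope out of an adjunct clause is unavailable: QR respects the adjunct-island constraint.
There is no licit LF on which *fewer than five applicants* c-commands *several economists*.

No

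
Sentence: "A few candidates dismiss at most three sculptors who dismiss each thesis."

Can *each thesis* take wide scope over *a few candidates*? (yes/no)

No

The target quantifier *each thesis* is part of the relative clause *who dismiss each thesis* modifying *at most three sculptors*.
Relative clauses block scope extraction: QR cannot target a position outside the modified NP.
Hence only narrow scope for *each thesis* (under *a few candidates*) survives.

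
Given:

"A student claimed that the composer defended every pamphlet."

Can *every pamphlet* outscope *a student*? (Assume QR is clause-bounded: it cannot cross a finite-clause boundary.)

No

*every pamphlet* is embedded in the finite complement clause *that the composer defended every pamphlet*.
Given the clause-boundedness assumption, QR cannot cross the finite CP into the matrix.
So the wide-scope reading for *every pamphlet* is blocked.
(Only the surface reading survives: one fixed student with respect to all the relevant pamphlets.)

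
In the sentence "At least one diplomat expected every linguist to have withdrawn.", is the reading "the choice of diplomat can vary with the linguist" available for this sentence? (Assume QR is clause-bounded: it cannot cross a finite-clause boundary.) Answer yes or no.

Yes

The paraphrase describes the scope ordering *every linguist* > *at least one diplomat*.
*every linguist* is an ECM subject; ECM complements are not islands, and the embedded quantifier may take matrix scope.
Ordinary QR to a clause-peripheral position gives the wide-scope LF for the lower DP.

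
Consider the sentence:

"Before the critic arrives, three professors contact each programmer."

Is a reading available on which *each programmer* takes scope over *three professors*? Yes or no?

Yes

The adjunct island is irrelevant here — *each programmer* and *three professors* are both in the matrix clause.
QR within a single clause is free, so the lower quantifier may take scope over the higher one.
Both orderings are possible: *three professors* > *each programmer* and *each programmer* > *three professors*.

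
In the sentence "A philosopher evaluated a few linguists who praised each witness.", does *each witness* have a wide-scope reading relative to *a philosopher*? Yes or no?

No

*each witness* is embedded in the relative clause *who praised each witness* modifying *a few linguists*.
The relative clause forms an island for QR, so the quantifier is confined to the head noun's restrictor.
*each witness* is confined to the island and cannot take scope over *a philosopher*.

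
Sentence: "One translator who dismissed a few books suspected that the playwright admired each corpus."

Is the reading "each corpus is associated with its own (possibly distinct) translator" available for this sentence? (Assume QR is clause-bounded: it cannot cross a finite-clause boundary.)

No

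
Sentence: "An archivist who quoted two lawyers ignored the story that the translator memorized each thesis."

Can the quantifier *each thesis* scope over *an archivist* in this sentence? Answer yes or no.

*each thesis* occurs within the complex NP *the story that the translator memorized each thesis*.
Since the clause is the complement of a nominal head, the CNPC blocks scope extraction.
Hence only narrow scope for *each thesis* (under *an archivist*) survives.

No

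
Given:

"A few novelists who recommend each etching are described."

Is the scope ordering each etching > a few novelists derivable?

*each etching* sits inside the relative clause *who recommend each etching*.
Relative clauses block scope extraction: QR cannot target a position outside the modified NP.
Hence only narrow scope for *each etching* (under *a few novelists*) survives.

No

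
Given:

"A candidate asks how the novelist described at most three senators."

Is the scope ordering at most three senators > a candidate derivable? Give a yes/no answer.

The target quantifier *at most three senators* is part of the embedded question *how the novelist described at most three senators*.
Embedded wh-clauses are opaque for QR, so the quantifier stays inside the question.
So *at most three senators* cannot raise to a position above *a candidate*.

No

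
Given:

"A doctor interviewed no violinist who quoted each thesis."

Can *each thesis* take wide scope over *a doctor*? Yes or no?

No

The target quantifier *each thesis* is part of the relative clause *who quoted each thesis* modifying *no violinist*.
Relative clauses block scope extraction: QR cannot target a position outside the modified NP.
So the wide-scope reading for *each thesis* is blocked.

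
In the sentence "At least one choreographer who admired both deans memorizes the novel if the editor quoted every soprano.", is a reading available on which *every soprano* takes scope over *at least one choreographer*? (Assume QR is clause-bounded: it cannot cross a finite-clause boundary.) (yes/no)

The target quantifier *every soprano* is part of the adjunct clause *if the editor quoted every soprano*.
The adjunct-island constraint bars QR out of an adverbial clause.
Hence only narrow scope for *every soprano* (under *at least one choreographer*) survives.
(Only the surface reading survives: one fixed choreographer with respect to all the relevant sopranos.)

No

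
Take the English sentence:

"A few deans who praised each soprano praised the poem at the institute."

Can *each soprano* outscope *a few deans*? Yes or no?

*each soprano* is embedded in the relative clause *who praised each soprano*.
A relative clause is a scope island — quantifier raising cannot cross its boundary.
There is no licit LF on which *each soprano* c-commands *a few deans*.

No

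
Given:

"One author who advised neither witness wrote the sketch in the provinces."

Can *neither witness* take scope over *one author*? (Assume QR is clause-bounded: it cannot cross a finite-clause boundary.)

No

The target quantifier *neither witness* is part of the relative clause *who advised neither witness*.
Relative clauses block scope extraction: QR cannot target a position outside the modified NP.
*neither witness* is confined to the island and cannot take scope over *one author*.
(Only the surface reading survives: one fixed author with respect to all the relevant witnesses.)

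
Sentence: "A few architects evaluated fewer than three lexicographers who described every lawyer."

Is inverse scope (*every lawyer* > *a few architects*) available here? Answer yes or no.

No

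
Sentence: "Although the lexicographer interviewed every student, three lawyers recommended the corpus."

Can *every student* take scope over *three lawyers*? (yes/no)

No

The target quantifier *every student* is part of the adjunct clause *although the lexicographer interviewed every student*.
Adverbial clauses are not L-marked, so they are barriers for QR — the quantifier cannot escape the adjunct.
There is no licit LF on which *every student* c-commands *three lawyers*.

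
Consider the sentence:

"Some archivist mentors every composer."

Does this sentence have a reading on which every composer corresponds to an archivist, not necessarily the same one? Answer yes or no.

The paraphrase describes the scope ordering *every composer* > *some archivist*.
*some archivist* and *every composer* are co-arguments of the matrix verb, with nothing but a clause-internal boundary between them.
With no island boundary between them, the object can take inverse scope over the subject via ordinary QR within the clause.

Yes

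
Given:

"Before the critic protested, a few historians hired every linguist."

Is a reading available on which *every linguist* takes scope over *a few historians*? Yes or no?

Yes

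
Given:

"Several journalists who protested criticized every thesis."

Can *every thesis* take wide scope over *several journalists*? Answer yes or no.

Yes

*every thesis* sits in the matrix clause, not in the relative clause on *several journalists*.
No island intervenes, so both surface and inverse scope are derivable.
Both orderings are possible: *several journalists* > *every thesis* and *every thesis* > *several journalists*.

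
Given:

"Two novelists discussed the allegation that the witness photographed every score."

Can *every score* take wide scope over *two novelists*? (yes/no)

No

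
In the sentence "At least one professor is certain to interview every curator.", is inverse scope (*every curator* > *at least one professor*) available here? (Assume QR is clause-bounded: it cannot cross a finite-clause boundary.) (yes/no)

Yes

Infinitival complements of raising predicates do not block QR; *every curator* and *at least one professor* are effectively clausemates.
Since no island is crossed, the inverse ordering is licensed alongside surface scope.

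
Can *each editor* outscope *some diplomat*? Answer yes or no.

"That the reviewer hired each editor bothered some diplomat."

No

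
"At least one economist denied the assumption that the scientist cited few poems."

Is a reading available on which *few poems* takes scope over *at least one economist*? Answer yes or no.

No

*few poems* is embedded in the complex NP *the assumption that the scientist cited few poems*.
Since the clause is the complement of a nominal head, the CNPC blocks scope extraction.
Hence only narrow scope for *few poems* (under *at least one economist*) survives.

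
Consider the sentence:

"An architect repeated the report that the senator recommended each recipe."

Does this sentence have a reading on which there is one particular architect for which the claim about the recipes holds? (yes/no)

This is the *an architect* > *each recipe* reading.
Surface scope (*an architect* > *each recipe*) is always derivable; islands only block QR, not in-situ interpretation.

Yes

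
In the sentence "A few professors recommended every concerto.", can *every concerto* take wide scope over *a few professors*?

*every concerto* is the matrix object and *a few professors* the matrix subject; the two are clausemates.
Since no island is crossed, the inverse ordering is licensed alongside surface scope.

Yes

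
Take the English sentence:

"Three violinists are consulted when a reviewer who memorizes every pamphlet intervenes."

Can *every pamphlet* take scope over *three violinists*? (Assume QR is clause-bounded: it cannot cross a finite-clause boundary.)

*every pamphlet* occurs within the relative clause *who memorizes every pamphlet*, which is itself inside the adjunct *when a reviewer who memorizes every pamphlet intervenes*.
Nested islands: the RC island is itself inside an adjunct island, so wide scope is doubly excluded.
*every pamphlet* is confined to the island and cannot take scope over *three violinists*.

No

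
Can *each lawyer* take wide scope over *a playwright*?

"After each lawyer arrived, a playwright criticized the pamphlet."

No

Structurally, *each lawyer* is inside the adjunct clause *after each lawyer arrived*.
Since the clause is an adjunct (not a complement), the Adjunct Condition blocks QR across its edge.
The ordering *each lawyer* > *a playwright* is therefore underivable.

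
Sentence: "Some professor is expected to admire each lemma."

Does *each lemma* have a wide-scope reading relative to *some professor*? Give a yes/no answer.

*each lemma* is the object of the infinitival complement of a raising predicate; raising infinitives are transparent for QR, so the two DPs are in effect clausemates.
QR within a single clause is free, so the lower quantifier may take scope over the higher one.

Yes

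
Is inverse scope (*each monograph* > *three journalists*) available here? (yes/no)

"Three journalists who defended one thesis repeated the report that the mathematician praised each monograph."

No

*each monograph* is embedded in the complex NP *the report that the mathematician praised each monograph*.
Noun-complement clauses are scope islands (the Complex NP Constraint): a quantifier inside one cannot scope into the matrix.
The inverse ordering *each monograph* > *three journalists* is therefore underivable.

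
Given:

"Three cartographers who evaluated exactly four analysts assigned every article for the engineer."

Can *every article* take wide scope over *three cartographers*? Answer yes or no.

Yes

The RC *who evaluated exactly four analysts* is an island, but *every article* is not inside it — it is the matrix object, a clausemate of *three cartographers*.
Nothing blocks QR of the lower DP to a position above the higher one, so inverse scope is available.
So *every article* > *three cartographers* is among the available readings.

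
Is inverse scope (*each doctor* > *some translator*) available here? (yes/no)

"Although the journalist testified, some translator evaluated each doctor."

Yes

Neither queried DP is inside the adjunct, so the adjunct-island constraint does not apply.
No island intervenes, so both surface and inverse scope are derivable.
So *each doctor* > *some translator* is among the available readings.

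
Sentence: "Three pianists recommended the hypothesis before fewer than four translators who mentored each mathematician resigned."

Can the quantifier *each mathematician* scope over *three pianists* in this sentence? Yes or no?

*each mathematician* is embedded in the relative clause *who mentored each mathematician*, which is itself inside the adjunct *before fewer than four translators who mentored each mathematician resigned*.
The quantifier would have to escape first the RC and then the adjunct — two independent island violations.
The inverse ordering *each mathematician* > *three pianists* is therefore underivable.

No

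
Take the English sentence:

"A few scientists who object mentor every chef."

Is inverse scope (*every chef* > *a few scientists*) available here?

Although the sentence contains a relative clause (*who object*), *every chef* is outside it, in the matrix VP.
QR within a single clause is free, so the lower quantifier may take scope over the higher one.
So *every chef* > *a few scientists* is among the available readings.

Yes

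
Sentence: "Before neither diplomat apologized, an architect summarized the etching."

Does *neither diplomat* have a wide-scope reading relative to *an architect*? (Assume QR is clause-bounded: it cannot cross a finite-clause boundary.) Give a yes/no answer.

No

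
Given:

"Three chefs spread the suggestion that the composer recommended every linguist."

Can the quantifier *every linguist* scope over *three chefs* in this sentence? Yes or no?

No

*every linguist* occurs within the complex NP *the suggestion that the composer recommended every linguist*.
A that-clause complement to a noun is an island; QR cannot cross the NP boundary.
Hence only narrow scope for *every linguist* (under *three chefs*) survives.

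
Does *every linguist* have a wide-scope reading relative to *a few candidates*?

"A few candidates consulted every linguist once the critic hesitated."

The adjunct clause does not contain *every linguist*, which is the matrix object.
With no island boundary between them, the object can take inverse scope over the subject via ordinary QR within the clause.

Yes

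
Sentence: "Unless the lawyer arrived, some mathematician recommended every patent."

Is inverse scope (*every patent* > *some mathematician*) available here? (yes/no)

The adjunct clause does not contain *every patent*, which is the matrix object.
No island intervenes, so both surface and inverse scope are derivable.

Yes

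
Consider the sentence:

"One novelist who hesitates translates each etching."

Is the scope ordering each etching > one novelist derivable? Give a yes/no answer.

Yes

Although the sentence contains a relative clause (*who hesitates*), *each etching* is outside it, in the matrix VP.
Nothing blocks QR of the lower DP to a position above the higher one, so inverse scope is available.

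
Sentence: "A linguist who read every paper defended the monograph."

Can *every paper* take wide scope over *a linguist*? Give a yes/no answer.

No

The DP *every paper* is contained in the relative clause *who read every paper*.
Relative clauses block scope extraction: QR cannot target a position outside the modified NP.
So the wide-scope reading for *every paper* is blocked.
(Only the surface reading survives: one fixed linguist with respect to all the relevant papers.)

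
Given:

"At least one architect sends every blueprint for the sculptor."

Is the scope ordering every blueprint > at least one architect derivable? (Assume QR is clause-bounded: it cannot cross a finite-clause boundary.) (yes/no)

Yes

*at least one architect* and *every blueprint* are co-arguments of the matrix verb, with nothing but a clause-internal boundary between them.
Since no island is crossed, the inverse ordering is licensed alongside surface scope.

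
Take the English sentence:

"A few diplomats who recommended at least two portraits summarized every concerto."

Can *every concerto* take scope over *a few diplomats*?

Yes

The RC *who recommended at least two portraits* is an island, but *every concerto* is not inside it — it is the matrix object, a clausemate of *a few diplomats*.
Ordinary QR to a clause-peripheral position gives the wide-scope LF for the lower DP.
The sentence is scopally ambiguous between *a few diplomats* > *every concerto* and *every concerto* > *a few diplomats*.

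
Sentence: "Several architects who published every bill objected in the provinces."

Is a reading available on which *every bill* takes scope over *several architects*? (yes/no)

No

*every bill* sits inside the relative clause *who published every bill*.
Quantifiers inside a relative clause are trapped there; the RC boundary blocks QR.
Hence only narrow scope for *every bill* (under *several architects*) survives.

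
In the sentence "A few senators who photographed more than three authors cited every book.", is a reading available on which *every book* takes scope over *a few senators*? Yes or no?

Yes

The RC *who photographed more than three authors* is an island, but *every book* is not inside it — it is the matrix object, a clausemate of *a few senators*.
With no island boundary between them, the object can take inverse scope over the subject via ordinary QR within the clause.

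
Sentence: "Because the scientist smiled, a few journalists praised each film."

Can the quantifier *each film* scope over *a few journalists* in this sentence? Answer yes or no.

Yes

The adjunct island is irrelevant here — *each film* and *a few journalists* are both in the matrix clause.
Nothing blocks QR of the lower DP to a position above the higher one, so inverse scope is available.
So *each film* > *a few journalists* is among the available readings.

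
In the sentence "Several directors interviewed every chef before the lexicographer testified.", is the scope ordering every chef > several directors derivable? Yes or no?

Yes

The adjunct island is irrelevant here — *every chef* and *several directors* are both in the matrix clause.
Ordinary QR to a clause-peripheral position gives the wide-scope LF for the lower DP.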